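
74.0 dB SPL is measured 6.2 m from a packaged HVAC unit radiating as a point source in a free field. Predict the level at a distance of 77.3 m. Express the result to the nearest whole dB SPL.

52 dB SPL

For a point source, L₂ = L₁ − 20·log₁₀(r₂/r₁).
L₂ = 74.0 − 20·log₁₀(77.3/6.2) = 74.0 − 21.916 = 52.08 dB SPL.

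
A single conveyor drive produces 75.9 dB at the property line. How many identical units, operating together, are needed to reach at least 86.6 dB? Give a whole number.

12

N identical sources give L₁ + 10·log₁₀ N, so require 10·log₁₀ N ≥ 86.6 − 75.9 = 10.7 dB.
N ≥ 10^(10.7/10) = 11.749, so N = 12.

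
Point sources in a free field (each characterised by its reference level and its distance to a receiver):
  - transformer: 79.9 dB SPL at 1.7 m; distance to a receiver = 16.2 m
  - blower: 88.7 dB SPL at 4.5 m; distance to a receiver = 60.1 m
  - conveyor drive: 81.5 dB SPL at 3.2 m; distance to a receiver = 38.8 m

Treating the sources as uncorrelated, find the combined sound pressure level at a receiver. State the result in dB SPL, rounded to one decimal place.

Propagate each source to the receiver with L = L_ref − 20·log₁₀(r/r_ref), then add intensities.
transformer: 79.9 − 20·log₁₀(16.2/1.7) = 79.9 − 19.58 = 60.32 dB SPL.
blower: 88.7 − 20·log₁₀(60.1/4.5) = 88.7 − 22.51 = 66.19 dB SPL.
conveyor drive: 81.5 − 20·log₁₀(38.8/3.2) = 81.5 − 21.67 = 59.83 dB SPL.
Σ 10^(L/10) = 6.193e+06 → L_total = 10·log₁₀(6.193e+06) = 67.92 dB SPL.

67.9 dB SPL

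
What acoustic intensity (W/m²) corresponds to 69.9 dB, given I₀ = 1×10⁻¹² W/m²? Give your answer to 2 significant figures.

9.8e-06 W/m²

I = I₀·10^(L/10) = 10⁻¹² × 10^(69.9/10) = 10^(-5.010).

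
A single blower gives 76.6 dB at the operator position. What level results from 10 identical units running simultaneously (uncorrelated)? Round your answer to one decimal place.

L_total = L₁ + 10·log₁₀ N for N identical incoherent sources.
L_total = 76.6 + 10·log₁₀(10) = 76.6 + 10.000 = 86.60 dB.

86.6 dB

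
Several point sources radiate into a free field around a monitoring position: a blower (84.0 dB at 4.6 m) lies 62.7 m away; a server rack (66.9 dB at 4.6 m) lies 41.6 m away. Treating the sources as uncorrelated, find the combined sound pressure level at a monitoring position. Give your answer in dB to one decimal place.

Propagate each source to the receiver with L = L_ref − 20·log₁₀(r/r_ref), then add intensities.
blower: 84.0 − 20·log₁₀(62.7/4.6) = 84.0 − 22.69 = 61.31 dB.
server rack: 66.9 − 20·log₁₀(41.6/4.6) = 66.9 − 19.13 = 47.77 dB.
Σ 10^(L/10) = 1.412e+06 → L_total = 10·log₁₀(1.412e+06) = 61.50 dB.

61.5 dB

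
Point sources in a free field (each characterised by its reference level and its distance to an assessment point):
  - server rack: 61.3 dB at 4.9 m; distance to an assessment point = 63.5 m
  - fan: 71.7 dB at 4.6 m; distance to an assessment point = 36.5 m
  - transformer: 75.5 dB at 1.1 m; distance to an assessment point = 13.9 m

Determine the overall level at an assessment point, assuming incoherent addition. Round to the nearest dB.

57 dB

First find each source's level at the receiver (point-source: −20·log₁₀(r/r_ref)), then combine on an intensity basis.
server rack: 61.3 − 20·log₁₀(63.5/4.9) = 61.3 − 22.25 = 39.05 dB.
fan: 71.7 − 20·log₁₀(36.5/4.6) = 71.7 − 17.99 = 53.71 dB.
transformer: 75.5 − 20·log₁₀(13.9/1.1) = 75.5 − 22.03 = 53.47 dB.
Σ 10^(L/10) = 4.652e+05 → L_total = 10·log₁₀(4.652e+05) = 56.68 dB.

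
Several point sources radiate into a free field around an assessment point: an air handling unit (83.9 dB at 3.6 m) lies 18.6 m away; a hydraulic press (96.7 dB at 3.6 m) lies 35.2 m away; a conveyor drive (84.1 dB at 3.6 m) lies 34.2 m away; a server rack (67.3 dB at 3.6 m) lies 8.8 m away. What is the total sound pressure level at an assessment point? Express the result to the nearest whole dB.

Propagate each source to the receiver with L = L_ref − 20·log₁₀(r/r_ref), then add intensities.
air handling unit: 83.9 − 20·log₁₀(18.6/3.6) = 83.9 − 14.26 = 69.64 dB.
hydraulic press: 96.7 − 20·log₁₀(35.2/3.6) = 96.7 − 19.80 = 76.90 dB.
conveyor drive: 84.1 − 20·log₁₀(34.2/3.6) = 84.1 − 19.55 = 64.55 dB.
server rack: 67.3 − 20·log₁₀(8.8/3.6) = 67.3 − 7.76 = 59.54 dB.
Σ 10^(L/10) = 6.187e+07 → L_total = 10·log₁₀(6.187e+07) = 77.91 dB.

78 dB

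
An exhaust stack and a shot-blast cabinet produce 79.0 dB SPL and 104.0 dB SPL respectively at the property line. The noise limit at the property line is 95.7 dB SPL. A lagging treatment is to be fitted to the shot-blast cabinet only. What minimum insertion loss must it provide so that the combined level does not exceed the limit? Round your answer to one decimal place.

Fixed contribution from the other source: Σ 10^(L/10) = 10^(79.0/10) = 7.943e+07 (79.00 dB SPL).
The limit corresponds to 10^(95.7/10) = 3.715e+09; subtracting the fixed part leaves 3.636e+09 for the shot-blast cabinet, i.e. 95.61 dB SPL.
Required insertion loss = 104.0 − 95.61 = 8.39 dB.

8.4 dB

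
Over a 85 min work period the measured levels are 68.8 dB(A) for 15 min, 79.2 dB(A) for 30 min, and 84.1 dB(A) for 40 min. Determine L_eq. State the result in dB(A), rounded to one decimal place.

81.8 dB(A)

Weight each interval's intensity by its duration and average over T = 85 min:
Σ tᵢ·10^(Lᵢ/10) = 15·10^(68.8/10) + 30·10^(79.2/10) + 40·10^(84.1/10) = 1.289e+10.
L_eq = 10·log₁₀(1.289e+10/85) = 81.81 dB(A).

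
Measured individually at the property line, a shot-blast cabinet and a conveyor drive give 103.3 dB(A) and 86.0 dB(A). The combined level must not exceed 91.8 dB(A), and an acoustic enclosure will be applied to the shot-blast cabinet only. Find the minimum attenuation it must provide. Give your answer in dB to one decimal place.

12.8 dB

The untreated sources together contribute 10^(86.0/10) = 3.981e+08, i.e. 86.00 dB(A).
To meet 91.8 dB(A) overall, the treated shot-blast cabinet may contribute at most 10^(91.8/10) − 3.981e+08 = 1.115e+09, i.e. 90.47 dB(A).
Required insertion loss = 103.3 − 90.47 = 12.83 dB.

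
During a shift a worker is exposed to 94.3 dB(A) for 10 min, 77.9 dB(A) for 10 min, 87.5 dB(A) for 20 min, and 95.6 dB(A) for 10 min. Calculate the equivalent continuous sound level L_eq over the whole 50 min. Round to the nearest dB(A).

92 dB(A)

L_eq = 10·log₁₀[(1/T)·Σ tᵢ·10^(Lᵢ/10)] with T = 50 min.
Σ tᵢ·10^(Lᵢ/10) = 10·10^(94.3/10) + 10·10^(77.9/10) + 20·10^(87.5/10) + 10·10^(95.6/10) = 7.509e+10.
L_eq = 10·log₁₀(7.509e+10/50) = 91.77 dB(A).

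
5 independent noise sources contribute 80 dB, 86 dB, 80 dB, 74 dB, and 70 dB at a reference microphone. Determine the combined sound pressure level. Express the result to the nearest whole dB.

Incoherent sources combine by intensity addition: L_total = 10·log₁₀(Σ 10^(L_i/10)).
Σ 10^(L/10) = 10^(80/10) + 10^(86/10) + 10^(80/10) + 10^(74/10) + 10^(70/10) = 6.332e+08.
L_total = 10·log₁₀(6.332e+08) = 88.02 dB.

88 dB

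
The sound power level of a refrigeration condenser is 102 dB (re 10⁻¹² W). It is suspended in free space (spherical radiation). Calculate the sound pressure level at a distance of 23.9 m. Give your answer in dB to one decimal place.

63.4 dB

Free-field spherical radiation: L_p = L_w − 10·log₁₀(4π·r²), r = 23.9 m.
4π·r² = 7178 m², 10·log₁₀ of that is 38.560 dB.
L_p = 102 − 38.560 = 63.44 dB.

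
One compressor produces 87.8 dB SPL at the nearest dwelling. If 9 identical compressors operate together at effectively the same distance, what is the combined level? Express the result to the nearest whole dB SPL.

With 9 equal, uncorrelated contributions the intensity is 9× that of one unit, giving a rise of 10·log₁₀ 9.
L_total = 87.8 + 10·log₁₀(9) = 87.8 + 9.542 = 97.34 dB SPL.

97 dB SPL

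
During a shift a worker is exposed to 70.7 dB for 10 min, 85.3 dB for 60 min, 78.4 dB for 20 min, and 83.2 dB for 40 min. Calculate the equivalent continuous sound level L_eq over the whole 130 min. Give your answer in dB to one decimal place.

The energy average is taken in the linear domain: L_eq = 10·log₁₀[(Σ tᵢ·10^(Lᵢ/10))/T], T = 130 min.
Σ tᵢ·10^(Lᵢ/10) = 10·10^(70.7/10) + 60·10^(85.3/10) + 20·10^(78.4/10) + 40·10^(83.2/10) = 3.019e+10.
L_eq = 10·log₁₀(3.019e+10/130) = 83.66 dB.

83.7 dB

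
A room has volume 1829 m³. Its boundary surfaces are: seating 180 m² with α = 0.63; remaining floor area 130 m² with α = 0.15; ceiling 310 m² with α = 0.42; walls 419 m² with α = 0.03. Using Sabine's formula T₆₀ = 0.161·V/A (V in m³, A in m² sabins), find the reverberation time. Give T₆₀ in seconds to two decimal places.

1.07 s

Summing Sᵢαᵢ: 180·0.63 + 130·0.15 + 310·0.42 + 419·0.03 = 275.67 m².
T₆₀ = 0.161 × 1829 / 275.67 = 1.068 s.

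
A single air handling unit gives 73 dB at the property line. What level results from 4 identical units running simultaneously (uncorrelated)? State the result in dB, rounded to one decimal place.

With 4 equal, uncorrelated contributions the intensity is 4× that of one unit, giving a rise of 10·log₁₀ 4.
L_total = 73 + 10·log₁₀(4) = 73 + 6.021 = 79.02 dB.

79.0 dB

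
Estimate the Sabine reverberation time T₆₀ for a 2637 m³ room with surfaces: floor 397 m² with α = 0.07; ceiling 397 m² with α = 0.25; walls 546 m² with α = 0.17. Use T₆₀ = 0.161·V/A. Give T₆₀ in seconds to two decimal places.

Total absorption A = 397·0.07 + 397·0.25 + 546·0.17 = 219.86 m² sabins.
T₆₀ = 0.161 × 2637 / 219.86 = 1.931 s.

1.93 s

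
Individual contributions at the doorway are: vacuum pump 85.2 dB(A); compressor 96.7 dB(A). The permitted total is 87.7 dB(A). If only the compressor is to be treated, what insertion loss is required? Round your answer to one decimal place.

12.6 dB

Everything except the compressor sums to 10^(85.2/10) = 3.311e+08 in linear terms, 85.20 dB(A).
The limit corresponds to 10^(87.7/10) = 5.888e+08; subtracting the fixed part leaves 2.577e+08 for the compressor, i.e. 84.11 dB(A).
Required insertion loss = 96.7 − 84.11 = 12.59 dB.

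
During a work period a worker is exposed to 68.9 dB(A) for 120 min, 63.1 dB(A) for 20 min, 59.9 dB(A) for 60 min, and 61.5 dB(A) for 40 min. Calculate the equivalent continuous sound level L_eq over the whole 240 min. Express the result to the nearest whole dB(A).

The energy average is taken in the linear domain: L_eq = 10·log₁₀[(Σ tᵢ·10^(Lᵢ/10))/T], T = 240 min.
Σ tᵢ·10^(Lᵢ/10) = 120·10^(68.9/10) + 20·10^(63.1/10) + 60·10^(59.9/10) + 40·10^(61.5/10) = 1.087e+09.
L_eq = 10·log₁₀(1.087e+09/240) = 66.56 dB(A).

67 dB(A)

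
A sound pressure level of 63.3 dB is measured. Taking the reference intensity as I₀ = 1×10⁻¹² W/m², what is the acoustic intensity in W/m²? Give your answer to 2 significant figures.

2.1e-06 W/m²

L = 10·log₁₀(I/I₀) ⇒ I = I₀·10^(L/10) = 10⁻¹² × 10^6.33.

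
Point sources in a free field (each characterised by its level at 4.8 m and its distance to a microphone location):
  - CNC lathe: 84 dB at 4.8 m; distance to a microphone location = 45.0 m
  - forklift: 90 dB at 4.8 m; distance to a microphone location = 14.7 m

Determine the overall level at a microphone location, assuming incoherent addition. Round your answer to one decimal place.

Propagate each source to the receiver with L = L_ref − 20·log₁₀(r/r_ref), then add intensities.
CNC lathe: 84 − 20·log₁₀(45.0/4.8) = 84 − 19.44 = 64.56 dB.
forklift: 90 − 20·log₁₀(14.7/4.8) = 90 − 9.72 = 80.28 dB.
Σ 10^(L/10) = 1.095e+08 → L_total = 10·log₁₀(1.095e+08) = 80.39 dB.

80.4 dB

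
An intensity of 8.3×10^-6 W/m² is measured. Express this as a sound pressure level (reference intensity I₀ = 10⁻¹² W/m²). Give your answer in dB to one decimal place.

69.2 dB

Dividing by I₀ shifts the exponent by 12: I/I₀ = 8.3×10^6.
L = 10·(0.9191 + 6) = 69.19 dB.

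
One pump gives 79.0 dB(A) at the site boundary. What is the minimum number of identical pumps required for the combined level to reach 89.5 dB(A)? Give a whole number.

12

N identical sources give L₁ + 10·log₁₀ N, so require 10·log₁₀ N ≥ 89.5 − 79.0 = 10.5 dB.
N ≥ 10^(10.5/10) = 11.220, so N = 12.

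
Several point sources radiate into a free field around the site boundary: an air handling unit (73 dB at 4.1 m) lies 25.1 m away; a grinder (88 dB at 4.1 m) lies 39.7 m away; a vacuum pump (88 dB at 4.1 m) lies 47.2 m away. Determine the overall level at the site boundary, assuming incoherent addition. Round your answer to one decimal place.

First find each source's level at the receiver (point-source: −20·log₁₀(r/r_ref)), then combine on an intensity basis.
air handling unit: 73 − 20·log₁₀(25.1/4.1) = 73 − 15.74 = 57.26 dB.
grinder: 88 − 20·log₁₀(39.7/4.1) = 88 − 19.72 = 68.28 dB.
vacuum pump: 88 − 20·log₁₀(47.2/4.1) = 88 − 21.22 = 66.78 dB.
Σ 10^(L/10) = 1.202e+07 → L_total = 10·log₁₀(1.202e+07) = 70.80 dB.

70.8 dB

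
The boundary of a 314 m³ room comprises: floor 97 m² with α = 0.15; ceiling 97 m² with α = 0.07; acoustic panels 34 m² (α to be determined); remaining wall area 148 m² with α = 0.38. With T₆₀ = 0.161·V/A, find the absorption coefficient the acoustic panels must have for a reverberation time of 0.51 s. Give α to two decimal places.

From T₆₀ = 0.161·V/A, the target T₆₀ = 0.51 s needs A = 0.161·314/0.51 = 99.13 m².
Absorption from the other surfaces = 97·0.15 + 97·0.07 + 148·0.38 = 77.58 m², so the acoustic panels must supply 21.55 m² over 34 m².
α = 21.55/34 = 0.634.

0.63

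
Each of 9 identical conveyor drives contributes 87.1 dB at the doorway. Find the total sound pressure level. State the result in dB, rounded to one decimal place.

96.6 dB

With 9 equal, uncorrelated contributions the intensity is 9× that of one unit, giving a rise of 10·log₁₀ 9.
L_total = 87.1 + 10·log₁₀(9) = 87.1 + 9.542 = 96.64 dB.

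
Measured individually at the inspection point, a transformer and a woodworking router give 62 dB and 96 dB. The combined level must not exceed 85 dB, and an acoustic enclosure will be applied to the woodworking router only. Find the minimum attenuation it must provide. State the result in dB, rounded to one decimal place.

Fixed contribution from the other source: Σ 10^(L/10) = 10^(62/10) = 1.585e+06 (62.00 dB).
The limit corresponds to 10^(85/10) = 3.162e+08; subtracting the fixed part leaves 3.146e+08 for the woodworking router, i.e. 84.98 dB.
Required insertion loss = 96 − 84.98 = 11.02 dB.

11.0 dB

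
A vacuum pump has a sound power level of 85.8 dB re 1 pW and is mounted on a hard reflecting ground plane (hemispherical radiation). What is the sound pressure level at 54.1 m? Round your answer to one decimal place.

43.2 dB

L_p = L_w − 10·log₁₀(2π·r²) with r = 54.1 m.
2π·r² = 1.839e+04 m², 10·log₁₀ of that is 42.646 dB.
L_p = 85.8 − 42.646 = 43.15 dB.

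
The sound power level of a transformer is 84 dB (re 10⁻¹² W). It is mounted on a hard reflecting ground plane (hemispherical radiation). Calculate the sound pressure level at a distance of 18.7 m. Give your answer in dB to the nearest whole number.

51 dB

The power spreads over a hemisphere of area 2π·r², so L_p = L_w − 10·log₁₀(2π·r²).
2π·r² = 2197 m², 10·log₁₀ of that is 33.419 dB.
L_p = 84 − 33.419 = 50.58 dB.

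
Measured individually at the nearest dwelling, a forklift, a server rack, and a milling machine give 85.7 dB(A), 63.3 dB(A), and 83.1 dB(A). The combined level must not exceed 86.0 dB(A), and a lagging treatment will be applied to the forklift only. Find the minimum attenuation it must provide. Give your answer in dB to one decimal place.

The untreated sources together contribute 10^(63.3/10) + 10^(83.1/10) = 2.063e+08, i.e. 83.15 dB(A).
The limit corresponds to 10^(86.0/10) = 3.981e+08; subtracting the fixed part leaves 1.918e+08 for the forklift, i.e. 82.83 dB(A).
So the forklift must be reduced from 85.7 to 82.83 dB(A): IL = 2.87 dB.

2.9 dB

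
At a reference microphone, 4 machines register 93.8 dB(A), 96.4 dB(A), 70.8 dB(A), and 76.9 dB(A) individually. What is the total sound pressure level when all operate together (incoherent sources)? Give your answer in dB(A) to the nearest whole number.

Incoherent sources combine by intensity addition: L_total = 10·log₁₀(Σ 10^(L_i/10)).
Σ 10^(L/10) = 10^(93.8/10) + 10^(96.4/10) + 10^(70.8/10) + 10^(76.9/10) = 6.825e+09.
L_total = 10·log₁₀(6.825e+09) = 98.34 dB(A).

98 dB(A)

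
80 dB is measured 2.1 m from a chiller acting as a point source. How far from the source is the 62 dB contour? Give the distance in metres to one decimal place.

Point-source spreading drops the level by 20·log₁₀(r₂/r₁); inverting, r₂/r₁ = 10^(ΔL/20).
r₂ = 2.1·10^((80−62)/20) = 2.1·10^(18.0/20) = 16.68 m.

16.7 m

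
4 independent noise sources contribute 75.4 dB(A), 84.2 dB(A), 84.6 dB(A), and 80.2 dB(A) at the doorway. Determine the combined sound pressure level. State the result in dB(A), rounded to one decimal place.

88.4 dB(A)

Incoherent sources combine by intensity addition: L_total = 10·log₁₀(Σ 10^(L_i/10)).
Σ 10^(L/10) = 10^(75.4/10) + 10^(84.2/10) + 10^(84.6/10) + 10^(80.2/10) = 6.908e+08.
L_total = 10·log₁₀(6.908e+08) = 88.39 dB(A).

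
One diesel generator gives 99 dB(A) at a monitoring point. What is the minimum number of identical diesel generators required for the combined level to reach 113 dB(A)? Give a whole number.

26

Need L₁ + 10·log₁₀ N ≥ 113, i.e. log₁₀ N ≥ 1.40.
N ≥ 10^(14.0/10) = 25.119, so N = 26.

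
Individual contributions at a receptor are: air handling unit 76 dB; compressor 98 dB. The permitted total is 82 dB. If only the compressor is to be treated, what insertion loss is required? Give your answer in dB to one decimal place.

17.3 dB

Fixed contribution from the other source: Σ 10^(L/10) = 10^(76/10) = 3.981e+07 (76.00 dB).
To meet 82 dB overall, the treated compressor may contribute at most 10^(82/10) − 3.981e+07 = 1.187e+08, i.e. 80.74 dB.
Required insertion loss = 98 − 80.74 = 17.26 dB.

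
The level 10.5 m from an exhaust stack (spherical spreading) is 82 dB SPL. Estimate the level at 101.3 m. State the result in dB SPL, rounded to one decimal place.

62.3 dB SPL

Point-source attenuation: ΔL = 20·log₁₀(r₂/r₁) = 20·log₁₀(101.3/10.5) = 19.688 dB.
L₂ = 82 − 20·log₁₀(101.3/10.5) = 82 − 19.688 = 62.31 dB SPL.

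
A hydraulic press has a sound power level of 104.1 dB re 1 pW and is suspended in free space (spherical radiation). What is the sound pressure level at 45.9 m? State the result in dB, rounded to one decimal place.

Free-field spherical radiation: L_p = L_w − 10·log₁₀(4π·r²), r = 45.9 m.
4π·r² = 2.647e+04 m², 10·log₁₀ of that is 44.228 dB.
L_p = 104.1 − 44.228 = 59.87 dB.

59.9 dB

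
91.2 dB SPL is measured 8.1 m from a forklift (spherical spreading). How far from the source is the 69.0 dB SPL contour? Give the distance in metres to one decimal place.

Point-source spreading drops the level by 20·log₁₀(r₂/r₁); inverting, r₂/r₁ = 10^(ΔL/20).
r₂ = 8.1·10^((91.2−69.0)/20) = 8.1·10^(22.2/20) = 104.35 m.

104.3 m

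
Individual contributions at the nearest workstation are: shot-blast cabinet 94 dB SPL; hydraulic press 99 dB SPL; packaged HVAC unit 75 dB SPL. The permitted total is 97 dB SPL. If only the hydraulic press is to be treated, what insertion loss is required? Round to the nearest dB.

Fixed contribution from the other sources: Σ 10^(L/10) = 10^(94/10) + 10^(75/10) = 2.544e+09 (94.05 dB SPL).
The limit corresponds to 10^(97/10) = 5.012e+09; subtracting the fixed part leaves 2.468e+09 for the hydraulic press, i.e. 93.92 dB SPL.
So the hydraulic press must be reduced from 99 to 93.92 dB SPL: IL = 5.08 dB.

5 dB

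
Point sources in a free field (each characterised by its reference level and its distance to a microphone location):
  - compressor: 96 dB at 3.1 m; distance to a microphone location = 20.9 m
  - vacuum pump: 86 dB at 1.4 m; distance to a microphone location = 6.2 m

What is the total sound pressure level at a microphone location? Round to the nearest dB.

80 dB

First find each source's level at the receiver (point-source: −20·log₁₀(r/r_ref)), then combine on an intensity basis.
compressor: 96 − 20·log₁₀(20.9/3.1) = 96 − 16.58 = 79.42 dB.
vacuum pump: 86 − 20·log₁₀(6.2/1.4) = 86 − 12.93 = 73.07 dB.
Σ 10^(L/10) = 1.079e+08 → L_total = 10·log₁₀(1.079e+08) = 80.33 dB.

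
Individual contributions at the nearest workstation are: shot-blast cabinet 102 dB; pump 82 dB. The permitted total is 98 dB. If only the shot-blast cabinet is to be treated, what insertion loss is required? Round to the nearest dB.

The untreated sources together contribute 10^(82/10) = 1.585e+08, i.e. 82.00 dB.
To meet 98 dB overall, the treated shot-blast cabinet may contribute at most 10^(98/10) − 1.585e+08 = 6.151e+09, i.e. 97.89 dB.
So the shot-blast cabinet must be reduced from 102 to 97.89 dB: IL = 4.11 dB.

4 dB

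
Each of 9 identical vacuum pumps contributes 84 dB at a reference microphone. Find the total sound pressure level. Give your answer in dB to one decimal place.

With 9 equal, uncorrelated contributions the intensity is 9× that of one unit, giving a rise of 10·log₁₀ 9.
L_total = 84 + 10·log₁₀(9) = 84 + 9.542 = 93.54 dB.

93.5 dB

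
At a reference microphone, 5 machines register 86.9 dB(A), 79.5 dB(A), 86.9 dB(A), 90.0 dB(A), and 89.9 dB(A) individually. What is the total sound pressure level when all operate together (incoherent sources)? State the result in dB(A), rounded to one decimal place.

94.8 dB(A)

Incoherent sources combine by intensity addition: L_total = 10·log₁₀(Σ 10^(L_i/10)).
Σ 10^(L/10) = 10^(86.9/10) + 10^(79.5/10) + 10^(86.9/10) + 10^(90.0/10) + 10^(89.9/10) = 3.046e+09.
L_total = 10·log₁₀(3.046e+09) = 94.84 dB(A).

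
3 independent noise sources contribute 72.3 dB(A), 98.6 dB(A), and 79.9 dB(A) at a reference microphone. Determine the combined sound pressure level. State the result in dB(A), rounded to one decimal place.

98.7 dB(A)

Incoherent sources combine by intensity addition: L_total = 10·log₁₀(Σ 10^(L_i/10)).
Σ 10^(L/10) = 10^(72.3/10) + 10^(98.6/10) + 10^(79.9/10) = 7.359e+09.
L_total = 10·log₁₀(7.359e+09) = 98.67 dB(A).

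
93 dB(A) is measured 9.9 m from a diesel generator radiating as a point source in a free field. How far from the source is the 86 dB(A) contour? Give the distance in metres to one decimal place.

The 7.0 dB drop corresponds to a distance ratio of 10^(7.0/20) for a point source.
r₂ = 9.9·10^((93−86)/20) = 9.9·10^(7.0/20) = 22.16 m.

22.2 m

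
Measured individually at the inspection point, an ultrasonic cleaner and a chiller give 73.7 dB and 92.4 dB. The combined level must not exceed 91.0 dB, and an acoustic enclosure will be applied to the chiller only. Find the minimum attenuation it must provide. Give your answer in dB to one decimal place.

1.5 dB

Everything except the chiller sums to 10^(73.7/10) = 2.344e+07 in linear terms, 73.70 dB.
The limit corresponds to 10^(91.0/10) = 1.259e+09; subtracting the fixed part leaves 1.235e+09 for the chiller, i.e. 90.92 dB.
So the chiller must be reduced from 92.4 to 90.92 dB: IL = 1.48 dB.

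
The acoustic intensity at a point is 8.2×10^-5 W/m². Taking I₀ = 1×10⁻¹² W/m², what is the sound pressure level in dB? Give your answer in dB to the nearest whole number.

79 dB

I/I₀ = 8.2×10^-5/10⁻¹² = 8.2×10^7, and L = 10·log₁₀(I/I₀).
L = 10·(0.9138 + 7) = 79.14 dB.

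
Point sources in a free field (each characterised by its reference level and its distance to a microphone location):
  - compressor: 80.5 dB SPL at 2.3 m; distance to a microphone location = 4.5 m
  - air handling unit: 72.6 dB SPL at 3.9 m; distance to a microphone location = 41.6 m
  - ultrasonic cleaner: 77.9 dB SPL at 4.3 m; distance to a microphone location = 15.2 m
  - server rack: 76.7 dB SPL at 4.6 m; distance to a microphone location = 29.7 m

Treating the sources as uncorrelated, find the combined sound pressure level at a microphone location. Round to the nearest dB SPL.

76 dB SPL

First find each source's level at the receiver (point-source: −20·log₁₀(r/r_ref)), then combine on an intensity basis.
compressor: 80.5 − 20·log₁₀(4.5/2.3) = 80.5 − 5.83 = 74.67 dB SPL.
air handling unit: 72.6 − 20·log₁₀(41.6/3.9) = 72.6 − 20.56 = 52.04 dB SPL.
ultrasonic cleaner: 77.9 − 20·log₁₀(15.2/4.3) = 77.9 − 10.97 = 66.93 dB SPL.
server rack: 76.7 − 20·log₁₀(29.7/4.6) = 76.7 − 16.20 = 60.50 dB SPL.
Σ 10^(L/10) = 3.553e+07 → L_total = 10·log₁₀(3.553e+07) = 75.51 dB SPL.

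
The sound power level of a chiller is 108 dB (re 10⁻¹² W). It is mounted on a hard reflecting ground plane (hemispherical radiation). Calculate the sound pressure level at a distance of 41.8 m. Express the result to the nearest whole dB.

68 dB

Free-field hemispherical radiation: L_p = L_w − 10·log₁₀(2π·r²), r = 41.8 m.
2π·r² = 1.098e+04 m², 10·log₁₀ of that is 40.405 dB.
L_p = 108 − 40.405 = 67.59 dB.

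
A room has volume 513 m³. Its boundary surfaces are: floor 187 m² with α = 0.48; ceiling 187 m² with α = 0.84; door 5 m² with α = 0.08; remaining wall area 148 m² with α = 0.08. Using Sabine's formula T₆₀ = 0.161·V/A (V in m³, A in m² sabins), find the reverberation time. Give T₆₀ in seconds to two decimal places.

Total absorption A = 187·0.48 + 187·0.84 + 5·0.08 + 148·0.08 = 259.08 m² sabins.
T₆₀ = 0.161·V/A = 0.161·513/259.08 = 0.319 s.

0.32 s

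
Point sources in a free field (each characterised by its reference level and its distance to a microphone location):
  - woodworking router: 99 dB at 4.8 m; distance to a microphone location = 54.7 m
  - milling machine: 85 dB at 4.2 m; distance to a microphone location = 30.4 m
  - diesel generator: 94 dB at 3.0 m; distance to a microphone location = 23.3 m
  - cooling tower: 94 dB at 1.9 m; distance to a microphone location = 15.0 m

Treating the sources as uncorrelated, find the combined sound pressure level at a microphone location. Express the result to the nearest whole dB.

First find each source's level at the receiver (point-source: −20·log₁₀(r/r_ref)), then combine on an intensity basis.
woodworking router: 99 − 20·log₁₀(54.7/4.8) = 99 − 21.13 = 77.87 dB.
milling machine: 85 − 20·log₁₀(30.4/4.2) = 85 − 17.19 = 67.81 dB.
diesel generator: 94 − 20·log₁₀(23.3/3.0) = 94 − 17.80 = 76.20 dB.
cooling tower: 94 − 20·log₁₀(15.0/1.9) = 94 − 17.95 = 76.05 dB.
Σ 10^(L/10) = 1.491e+08 → L_total = 10·log₁₀(1.491e+08) = 81.74 dB.

82 dB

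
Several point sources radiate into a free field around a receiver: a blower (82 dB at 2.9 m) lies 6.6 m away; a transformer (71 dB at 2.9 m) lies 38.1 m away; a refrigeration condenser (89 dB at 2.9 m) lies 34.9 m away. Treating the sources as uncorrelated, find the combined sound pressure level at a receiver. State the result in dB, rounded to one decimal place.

First find each source's level at the receiver (point-source: −20·log₁₀(r/r_ref)), then combine on an intensity basis.
blower: 82 − 20·log₁₀(6.6/2.9) = 82 − 7.14 = 74.86 dB.
transformer: 71 − 20·log₁₀(38.1/2.9) = 71 − 22.37 = 48.63 dB.
refrigeration condenser: 89 − 20·log₁₀(34.9/2.9) = 89 − 21.61 = 67.39 dB.
Σ 10^(L/10) = 3.616e+07 → L_total = 10·log₁₀(3.616e+07) = 75.58 dB.

75.6 dB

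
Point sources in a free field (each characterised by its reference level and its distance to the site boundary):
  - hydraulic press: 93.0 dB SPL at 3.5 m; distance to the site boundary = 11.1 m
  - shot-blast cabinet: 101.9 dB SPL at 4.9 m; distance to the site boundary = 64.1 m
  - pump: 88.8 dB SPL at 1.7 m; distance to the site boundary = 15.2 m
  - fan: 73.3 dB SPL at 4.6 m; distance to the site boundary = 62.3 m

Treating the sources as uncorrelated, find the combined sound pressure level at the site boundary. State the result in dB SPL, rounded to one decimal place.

First find each source's level at the receiver (point-source: −20·log₁₀(r/r_ref)), then combine on an intensity basis.
hydraulic press: 93.0 − 20·log₁₀(11.1/3.5) = 93.0 − 10.03 = 82.97 dB SPL.
shot-blast cabinet: 101.9 − 20·log₁₀(64.1/4.9) = 101.9 − 22.33 = 79.57 dB SPL.
pump: 88.8 − 20·log₁₀(15.2/1.7) = 88.8 − 19.03 = 69.77 dB SPL.
fan: 73.3 − 20·log₁₀(62.3/4.6) = 73.3 − 22.63 = 50.67 dB SPL.
Σ 10^(L/10) = 2.985e+08 → L_total = 10·log₁₀(2.985e+08) = 84.75 dB SPL.

84.7 dB SPL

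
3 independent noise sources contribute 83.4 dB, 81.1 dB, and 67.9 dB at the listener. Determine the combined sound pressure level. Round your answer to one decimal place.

For uncorrelated sources the intensities add, so convert each level to linear form, sum, and take 10·log₁₀ of the total.
Σ 10^(L/10) = 10^(83.4/10) + 10^(81.1/10) + 10^(67.9/10) = 3.538e+08.
L_total = 10·log₁₀(3.538e+08) = 85.49 dB.

85.5 dB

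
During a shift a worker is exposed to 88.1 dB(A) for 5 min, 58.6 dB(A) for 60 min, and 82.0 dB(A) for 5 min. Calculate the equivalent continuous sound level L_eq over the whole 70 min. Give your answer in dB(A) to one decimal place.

Weight each interval's intensity by its duration and average over T = 70 min:
Σ tᵢ·10^(Lᵢ/10) = 5·10^(88.1/10) + 60·10^(58.6/10) + 5·10^(82.0/10) = 4.064e+09.
L_eq = 10·log₁₀(4.064e+09/70) = 77.64 dB(A).

77.6 dB(A)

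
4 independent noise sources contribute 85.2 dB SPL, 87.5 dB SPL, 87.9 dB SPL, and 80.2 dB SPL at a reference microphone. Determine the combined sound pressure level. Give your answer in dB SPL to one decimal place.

Incoherent sources combine by intensity addition: L_total = 10·log₁₀(Σ 10^(L_i/10)).
Σ 10^(L/10) = 10^(85.2/10) + 10^(87.5/10) + 10^(87.9/10) + 10^(80.2/10) = 1.615e+09.
L_total = 10·log₁₀(1.615e+09) = 92.08 dB SPL.

92.1 dB SPL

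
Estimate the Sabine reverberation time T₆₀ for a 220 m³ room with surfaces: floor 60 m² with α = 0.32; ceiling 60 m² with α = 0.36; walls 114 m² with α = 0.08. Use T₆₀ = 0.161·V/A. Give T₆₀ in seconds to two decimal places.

Summing Sᵢαᵢ: 60·0.32 + 60·0.36 + 114·0.08 = 49.92 m².
T₆₀ = 0.161 × 220 / 49.92 = 0.710 s.

0.71 s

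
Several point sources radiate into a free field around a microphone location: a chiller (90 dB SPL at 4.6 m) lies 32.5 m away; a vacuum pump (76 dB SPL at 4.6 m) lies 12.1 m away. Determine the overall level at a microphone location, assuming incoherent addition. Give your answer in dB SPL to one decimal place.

74.1 dB SPL

Apply inverse-square spreading to bring every level to the receiver, then sum 10^(L/10).
chiller: 90 − 20·log₁₀(32.5/4.6) = 90 − 16.98 = 73.02 dB SPL.
vacuum pump: 76 − 20·log₁₀(12.1/4.6) = 76 − 8.40 = 67.60 dB SPL.
Σ 10^(L/10) = 2.579e+07 → L_total = 10·log₁₀(2.579e+07) = 74.11 dB SPL.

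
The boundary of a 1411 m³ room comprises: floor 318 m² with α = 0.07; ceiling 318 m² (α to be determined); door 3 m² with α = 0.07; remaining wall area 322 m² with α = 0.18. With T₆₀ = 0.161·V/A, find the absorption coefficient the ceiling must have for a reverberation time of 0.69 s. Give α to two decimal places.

0.78

From T₆₀ = 0.161·V/A, the target T₆₀ = 0.69 s needs A = 0.161·1411/0.69 = 329.23 m².
Absorption from the other surfaces = 318·0.07 + 3·0.07 + 322·0.18 = 80.43 m², so the ceiling must supply 248.80 m² over 318 m².
α = 248.80/318 = 0.782.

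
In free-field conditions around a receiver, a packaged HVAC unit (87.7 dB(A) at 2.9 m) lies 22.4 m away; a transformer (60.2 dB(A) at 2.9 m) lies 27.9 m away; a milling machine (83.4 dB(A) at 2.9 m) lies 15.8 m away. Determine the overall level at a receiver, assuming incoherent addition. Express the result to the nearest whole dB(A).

72 dB(A)

First find each source's level at the receiver (point-source: −20·log₁₀(r/r_ref)), then combine on an intensity basis.
packaged HVAC unit: 87.7 − 20·log₁₀(22.4/2.9) = 87.7 − 17.76 = 69.94 dB(A).
transformer: 60.2 − 20·log₁₀(27.9/2.9) = 60.2 − 19.66 = 40.54 dB(A).
milling machine: 83.4 − 20·log₁₀(15.8/2.9) = 83.4 − 14.73 = 68.67 dB(A).
Σ 10^(L/10) = 1.725e+07 → L_total = 10·log₁₀(1.725e+07) = 72.37 dB(A).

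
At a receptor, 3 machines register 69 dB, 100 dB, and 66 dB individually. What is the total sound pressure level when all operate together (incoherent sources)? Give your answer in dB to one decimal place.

100.0 dB

Incoherent sources combine by intensity addition: L_total = 10·log₁₀(Σ 10^(L_i/10)).
Σ 10^(L/10) = 10^(69/10) + 10^(100/10) + 10^(66/10) = 1.001e+10.
L_total = 10·log₁₀(1.001e+10) = 100.01 dB.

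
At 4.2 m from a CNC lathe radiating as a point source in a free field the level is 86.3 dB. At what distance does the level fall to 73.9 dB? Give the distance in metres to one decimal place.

The 12.4 dB drop corresponds to a distance ratio of 10^(12.4/20) for a point source.
r₂ = 4.2·10^((86.3−73.9)/20) = 4.2·10^(12.4/20) = 17.51 m.

17.5 m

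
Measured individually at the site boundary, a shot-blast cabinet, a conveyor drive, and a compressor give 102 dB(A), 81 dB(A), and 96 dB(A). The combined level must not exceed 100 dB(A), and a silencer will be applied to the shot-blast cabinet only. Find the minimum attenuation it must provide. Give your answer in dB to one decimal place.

Fixed contribution from the other sources: Σ 10^(L/10) = 10^(81/10) + 10^(96/10) = 4.107e+09 (96.14 dB(A)).
To meet 100 dB(A) overall, the treated shot-blast cabinet may contribute at most 10^(100/10) − 4.107e+09 = 5.893e+09, i.e. 97.70 dB(A).
Required insertion loss = 102 − 97.70 = 4.30 dB.

4.3 dB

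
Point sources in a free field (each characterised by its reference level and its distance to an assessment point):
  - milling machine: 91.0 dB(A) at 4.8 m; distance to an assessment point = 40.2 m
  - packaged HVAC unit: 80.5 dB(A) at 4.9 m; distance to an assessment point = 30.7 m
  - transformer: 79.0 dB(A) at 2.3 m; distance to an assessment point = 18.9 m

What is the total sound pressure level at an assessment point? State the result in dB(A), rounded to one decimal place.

73.4 dB(A)

Apply inverse-square spreading to bring every level to the receiver, then sum 10^(L/10).
milling machine: 91.0 − 20·log₁₀(40.2/4.8) = 91.0 − 18.46 = 72.54 dB(A).
packaged HVAC unit: 80.5 − 20·log₁₀(30.7/4.9) = 80.5 − 15.94 = 64.56 dB(A).
transformer: 79.0 − 20·log₁₀(18.9/2.3) = 79.0 − 18.29 = 60.71 dB(A).
Σ 10^(L/10) = 2.198e+07 → L_total = 10·log₁₀(2.198e+07) = 73.42 dB(A).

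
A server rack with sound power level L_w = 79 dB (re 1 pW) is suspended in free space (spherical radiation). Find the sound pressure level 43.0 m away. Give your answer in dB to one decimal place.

35.3 dB

The power spreads over a sphere of area 4π·r², so L_p = L_w − 10·log₁₀(4π·r²).
4π·r² = 2.324e+04 m², 10·log₁₀ of that is 43.661 dB.
L_p = 79 − 43.661 = 35.34 dB.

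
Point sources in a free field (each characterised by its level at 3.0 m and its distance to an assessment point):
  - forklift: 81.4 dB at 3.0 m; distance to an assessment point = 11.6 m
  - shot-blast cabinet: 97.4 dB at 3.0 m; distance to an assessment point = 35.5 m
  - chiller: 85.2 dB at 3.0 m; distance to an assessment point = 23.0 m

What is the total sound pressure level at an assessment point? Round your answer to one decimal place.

77.3 dB

Propagate each source to the receiver with L = L_ref − 20·log₁₀(r/r_ref), then add intensities.
forklift: 81.4 − 20·log₁₀(11.6/3.0) = 81.4 − 11.75 = 69.65 dB.
shot-blast cabinet: 97.4 − 20·log₁₀(35.5/3.0) = 97.4 − 21.46 = 75.94 dB.
chiller: 85.2 − 20·log₁₀(23.0/3.0) = 85.2 − 17.69 = 67.51 dB.
Σ 10^(L/10) = 5.411e+07 → L_total = 10·log₁₀(5.411e+07) = 77.33 dB.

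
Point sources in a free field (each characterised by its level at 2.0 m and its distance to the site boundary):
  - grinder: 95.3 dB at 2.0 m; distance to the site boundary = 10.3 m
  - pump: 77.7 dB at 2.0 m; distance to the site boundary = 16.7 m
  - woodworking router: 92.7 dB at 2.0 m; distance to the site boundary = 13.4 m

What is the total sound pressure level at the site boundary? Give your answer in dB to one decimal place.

82.3 dB

Apply inverse-square spreading to bring every level to the receiver, then sum 10^(L/10).
grinder: 95.3 − 20·log₁₀(10.3/2.0) = 95.3 − 14.24 = 81.06 dB.
pump: 77.7 − 20·log₁₀(16.7/2.0) = 77.7 − 18.43 = 59.27 dB.
woodworking router: 92.7 − 20·log₁₀(13.4/2.0) = 92.7 − 16.52 = 76.18 dB.
Σ 10^(L/10) = 1.701e+08 → L_total = 10·log₁₀(1.701e+08) = 82.31 dB.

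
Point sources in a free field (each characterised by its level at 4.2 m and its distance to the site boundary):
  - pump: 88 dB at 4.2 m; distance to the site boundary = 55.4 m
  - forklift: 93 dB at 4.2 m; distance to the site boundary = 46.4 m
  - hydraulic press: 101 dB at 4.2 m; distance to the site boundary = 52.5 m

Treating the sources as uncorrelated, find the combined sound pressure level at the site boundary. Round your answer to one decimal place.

First find each source's level at the receiver (point-source: −20·log₁₀(r/r_ref)), then combine on an intensity basis.
pump: 88 − 20·log₁₀(55.4/4.2) = 88 − 22.41 = 65.59 dB.
forklift: 93 − 20·log₁₀(46.4/4.2) = 93 − 20.87 = 72.13 dB.
hydraulic press: 101 − 20·log₁₀(52.5/4.2) = 101 − 21.94 = 79.06 dB.
Σ 10^(L/10) = 1.005e+08 → L_total = 10·log₁₀(1.005e+08) = 80.02 dB.

80.0 dB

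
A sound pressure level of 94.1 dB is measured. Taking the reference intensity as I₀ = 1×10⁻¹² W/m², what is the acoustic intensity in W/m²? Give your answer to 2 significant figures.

L = 10·log₁₀(I/I₀) ⇒ I = I₀·10^(L/10) = 10⁻¹² × 10^9.41.

0.0026 W/m²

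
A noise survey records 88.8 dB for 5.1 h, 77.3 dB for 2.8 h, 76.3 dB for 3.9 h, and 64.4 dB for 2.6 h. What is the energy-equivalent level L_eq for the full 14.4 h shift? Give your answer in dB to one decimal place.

84.6 dB

L_eq = 10·log₁₀[(1/T)·Σ tᵢ·10^(Lᵢ/10)] with T = 14.4 h.
Σ tᵢ·10^(Lᵢ/10) = 5.1·10^(88.8/10) + 2.8·10^(77.3/10) + 3.9·10^(76.3/10) + 2.6·10^(64.4/10) = 4.193e+09.
L_eq = 10·log₁₀(4.193e+09/14.4) = 84.64 dB.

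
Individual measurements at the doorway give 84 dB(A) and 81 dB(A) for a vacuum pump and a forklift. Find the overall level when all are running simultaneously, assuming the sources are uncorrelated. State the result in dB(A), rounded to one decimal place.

85.8 dB(A)

For uncorrelated sources the intensities add, so convert each level to linear form, sum, and take 10·log₁₀ of the total.
Σ 10^(L/10) = 10^(84/10) + 10^(81/10) = 3.771e+08.
L_total = 10·log₁₀(3.771e+08) = 85.76 dB(A).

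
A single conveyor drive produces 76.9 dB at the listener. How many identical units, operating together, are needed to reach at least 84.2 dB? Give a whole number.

N identical sources give L₁ + 10·log₁₀ N, so require 10·log₁₀ N ≥ 84.2 − 76.9 = 7.3 dB.
N ≥ 10^(7.3/10) = 5.370, so N = 6.

6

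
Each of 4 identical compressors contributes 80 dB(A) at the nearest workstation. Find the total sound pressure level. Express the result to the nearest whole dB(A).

86 dB(A)

L_total = L₁ + 10·log₁₀ N for N identical incoherent sources.
L_total = 80 + 10·log₁₀(4) = 80 + 6.021 = 86.02 dB(A).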